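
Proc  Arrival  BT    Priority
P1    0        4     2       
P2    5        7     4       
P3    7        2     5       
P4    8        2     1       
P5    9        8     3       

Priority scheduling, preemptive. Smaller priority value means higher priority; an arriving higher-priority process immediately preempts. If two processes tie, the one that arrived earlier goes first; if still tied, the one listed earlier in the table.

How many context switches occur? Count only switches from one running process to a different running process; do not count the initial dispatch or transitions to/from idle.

Gantt: | P1 0-4 | idle 4-5 | P2 5-8 | P4 8-10 | P5 10-18 | P2 18-22 | P3 22-24 |
Completion: P1=4  P2=22  P3=24  P4=10  P5=18
Turnaround (C−A): P1=4  P2=17  P3=17  P4=2  P5=9

4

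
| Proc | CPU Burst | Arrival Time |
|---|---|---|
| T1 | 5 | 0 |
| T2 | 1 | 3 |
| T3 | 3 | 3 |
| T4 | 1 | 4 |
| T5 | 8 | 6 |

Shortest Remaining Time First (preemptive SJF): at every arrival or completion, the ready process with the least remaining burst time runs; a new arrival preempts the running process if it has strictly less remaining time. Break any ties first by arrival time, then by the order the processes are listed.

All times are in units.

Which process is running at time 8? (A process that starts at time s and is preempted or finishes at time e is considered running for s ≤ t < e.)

Gantt: | T1 0-3 | T2 3-4 | T4 4-5 | T1 5-7 | T3 7-10 | T5 10-18 |
Completion: T1=7  T2=4  T3=10  T4=5  T5=18
Turnaround (C−A): T1=7  T2=1  T3=7  T4=1  T5=12

T3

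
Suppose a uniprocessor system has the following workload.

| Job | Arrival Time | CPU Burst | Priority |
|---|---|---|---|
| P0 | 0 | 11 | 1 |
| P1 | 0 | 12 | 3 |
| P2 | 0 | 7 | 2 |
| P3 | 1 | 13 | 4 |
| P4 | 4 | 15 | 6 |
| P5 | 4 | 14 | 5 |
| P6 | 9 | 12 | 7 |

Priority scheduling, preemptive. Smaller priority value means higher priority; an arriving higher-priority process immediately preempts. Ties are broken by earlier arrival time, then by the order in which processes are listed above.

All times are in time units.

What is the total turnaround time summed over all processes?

297

Gantt: | P0 0-11 | P2 11-18 | P1 18-30 | P3 30-43 | P5 43-57 | P4 57-72 | P6 72-84 |
Completion: P0=11  P1=30  P2=18  P3=43  P4=72  P5=57  P6=84
Turnaround (C−A): P0=11  P1=30  P2=18  P3=42  P4=68  P5=53  P6=75
Turnaround = completion − arrival: P0=11, P1=30, P2=18, P3=42, P4=68, P5=53, P6=75
Total turnaround = 11 + 30 + 18 + 42 + 68 + 53 + 75 = 297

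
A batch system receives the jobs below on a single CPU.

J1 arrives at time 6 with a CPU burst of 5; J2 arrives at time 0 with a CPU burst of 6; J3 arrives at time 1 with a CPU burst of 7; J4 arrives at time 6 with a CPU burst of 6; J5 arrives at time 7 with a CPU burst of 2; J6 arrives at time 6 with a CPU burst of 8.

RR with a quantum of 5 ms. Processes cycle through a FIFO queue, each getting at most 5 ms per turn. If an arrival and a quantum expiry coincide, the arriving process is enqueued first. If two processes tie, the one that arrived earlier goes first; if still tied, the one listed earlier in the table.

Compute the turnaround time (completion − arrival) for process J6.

28

Gantt: | J2 0-5 | J3 5-10 | J2 10-11 | J1 11-16 | J4 16-21 | J6 21-26 | J5 26-28 | J3 28-30 | J4 30-31 | J6 31-34 |
Completion: J1=16  J2=11  J3=30  J4=31  J5=28  J6=34
Turnaround(J6) = completion − arrival = 34 − 6 = 28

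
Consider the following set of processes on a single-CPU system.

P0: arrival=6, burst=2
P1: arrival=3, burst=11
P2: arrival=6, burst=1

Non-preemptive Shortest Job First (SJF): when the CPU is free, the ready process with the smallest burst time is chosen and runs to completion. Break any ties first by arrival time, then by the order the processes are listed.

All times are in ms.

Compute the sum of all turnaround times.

Timeline: | idle 0-3 | P1 3-14 | P2 14-15 | P0 15-17 |
Completion: P0=17  P1=14  P2=15
Turnaround = completion − arrival: P0=11, P1=11, P2=9
Total turnaround = 11 + 11 + 9 = 31

31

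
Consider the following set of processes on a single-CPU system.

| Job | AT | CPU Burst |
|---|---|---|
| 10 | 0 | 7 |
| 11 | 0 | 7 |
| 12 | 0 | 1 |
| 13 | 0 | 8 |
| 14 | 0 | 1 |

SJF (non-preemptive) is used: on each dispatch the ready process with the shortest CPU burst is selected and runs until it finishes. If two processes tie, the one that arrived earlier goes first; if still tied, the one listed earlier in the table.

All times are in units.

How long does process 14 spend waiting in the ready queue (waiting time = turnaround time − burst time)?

1

Gantt: | 12 0-1 | 14 1-2 | 10 2-9 | 11 9-16 | 13 16-24 |
Completion: 10=9  11=16  12=1  13=24  14=2
Turnaround (C−A): 10=9  11=16  12=1  13=24  14=2
Waiting(14) = turnaround − burst = 2 − 1 = 1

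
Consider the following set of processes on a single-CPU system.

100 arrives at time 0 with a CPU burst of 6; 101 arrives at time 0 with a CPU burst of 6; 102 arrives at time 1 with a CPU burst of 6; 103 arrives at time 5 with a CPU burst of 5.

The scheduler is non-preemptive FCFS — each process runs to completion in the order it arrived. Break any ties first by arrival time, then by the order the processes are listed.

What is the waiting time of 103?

13

Gantt: | 100 0-6 | 101 6-12 | 102 12-18 | 103 18-23 |
Completion: 100=6  101=12  102=18  103=23
Turnaround (C−A): 100=6  101=12  102=17  103=18
Waiting(103) = turnaround − burst = 18 − 5 = 13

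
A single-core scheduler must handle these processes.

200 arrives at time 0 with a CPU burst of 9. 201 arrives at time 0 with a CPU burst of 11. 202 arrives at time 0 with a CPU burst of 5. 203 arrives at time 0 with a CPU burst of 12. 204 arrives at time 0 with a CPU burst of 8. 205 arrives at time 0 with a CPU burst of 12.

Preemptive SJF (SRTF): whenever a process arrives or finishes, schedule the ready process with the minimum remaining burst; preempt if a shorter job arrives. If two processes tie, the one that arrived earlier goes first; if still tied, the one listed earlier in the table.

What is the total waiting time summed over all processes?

Schedule: | 202 0-5 | 204 5-13 | 200 13-22 | 201 22-33 | 203 33-45 | 205 45-57 |
Completion: 200=22  201=33  202=5  203=45  204=13  205=57
Turnaround (C−A): 200=22  201=33  202=5  203=45  204=13  205=57
Waiting = turnaround − burst: 200=13, 201=22, 202=0, 203=33, 204=5, 205=45
Total waiting = 13 + 22 + 0 + 33 + 5 + 45 = 118

118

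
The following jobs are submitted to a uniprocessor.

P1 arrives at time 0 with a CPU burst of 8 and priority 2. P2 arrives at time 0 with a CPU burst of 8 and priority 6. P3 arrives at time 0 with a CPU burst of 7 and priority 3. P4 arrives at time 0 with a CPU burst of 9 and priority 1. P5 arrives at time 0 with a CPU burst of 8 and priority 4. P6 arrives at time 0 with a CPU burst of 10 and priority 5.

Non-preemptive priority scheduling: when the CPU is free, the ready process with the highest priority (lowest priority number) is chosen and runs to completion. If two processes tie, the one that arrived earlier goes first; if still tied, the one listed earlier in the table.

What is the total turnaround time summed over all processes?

174

Timeline: | P4 0-9 | P1 9-17 | P3 17-24 | P5 24-32 | P6 32-42 | P2 42-50 |
Completion: P1=17  P2=50  P3=24  P4=9  P5=32  P6=42
Turnaround (C−A): P1=17  P2=50  P3=24  P4=9  P5=32  P6=42
Turnaround = completion − arrival: P1=17, P2=50, P3=24, P4=9, P5=32, P6=42
Total turnaround = 17 + 50 + 24 + 9 + 32 + 42 = 174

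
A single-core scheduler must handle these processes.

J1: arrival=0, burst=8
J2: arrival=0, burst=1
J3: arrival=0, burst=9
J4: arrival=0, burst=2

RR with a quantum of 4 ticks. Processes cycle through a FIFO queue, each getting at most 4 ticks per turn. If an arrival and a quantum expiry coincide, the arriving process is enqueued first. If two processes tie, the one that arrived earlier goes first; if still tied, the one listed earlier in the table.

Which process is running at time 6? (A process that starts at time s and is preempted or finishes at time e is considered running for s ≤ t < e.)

J3

Timeline: | J1 0-4 | J2 4-5 | J3 5-9 | J4 9-11 | J1 11-15 | J3 15-20 |
Completion: J1=15  J2=5  J3=20  J4=11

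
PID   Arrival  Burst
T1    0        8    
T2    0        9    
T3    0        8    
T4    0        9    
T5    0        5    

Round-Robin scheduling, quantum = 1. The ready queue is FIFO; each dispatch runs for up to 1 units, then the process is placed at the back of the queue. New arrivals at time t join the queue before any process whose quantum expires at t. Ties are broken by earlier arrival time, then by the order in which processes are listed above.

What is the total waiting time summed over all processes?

Timeline: | T1 0-1 | T2 1-2 | T3 2-3 | T4 3-4 | T5 4-5 | T1 5-6 | T2 6-7 | T3 7-8 | T4 8-9 | T5 9-10 | T1 10-11 | T2 11-12 | T3 12-13 | T4 13-14 | T5 14-15 | T1 15-16 | T2 16-17 | T3 17-18 | T4 18-19 | T5 19-20 | T1 20-21 | T2 21-22 | T3 22-23 | T4 23-24 | T5 24-25 | T1 25-26 | T2 26-27 | T3 27-28 | T4 28-29 | T1 29-30 | T2 30-31 | T3 31-32 | T4 32-33 | T1 33-34 | T2 34-35 | T3 35-36 | T4 36-37 | T2 37-38 | T4 38-39 |
Completion: T1=34  T2=38  T3=36  T4=39  T5=25
Waiting = turnaround − burst: T1=26, T2=29, T3=28, T4=30, T5=20
Total waiting = 26 + 29 + 28 + 30 + 20 = 133

133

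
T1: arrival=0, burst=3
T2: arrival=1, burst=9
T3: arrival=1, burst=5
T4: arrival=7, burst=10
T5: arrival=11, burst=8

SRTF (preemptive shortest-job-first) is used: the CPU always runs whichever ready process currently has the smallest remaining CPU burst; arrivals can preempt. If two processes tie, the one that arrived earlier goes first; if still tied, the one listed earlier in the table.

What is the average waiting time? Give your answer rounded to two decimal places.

Timeline: | T1 0-3 | T3 3-8 | T2 8-17 | T5 17-25 | T4 25-35 |
Completion: T1=3  T2=17  T3=8  T4=35  T5=25
Turnaround (C−A): T1=3  T2=16  T3=7  T4=28  T5=14
Waiting times: T1=0, T2=7, T3=2, T4=18, T5=6
Average waiting = (0+7+2+18+6) / 5 = 33/5 = 6.60

6.60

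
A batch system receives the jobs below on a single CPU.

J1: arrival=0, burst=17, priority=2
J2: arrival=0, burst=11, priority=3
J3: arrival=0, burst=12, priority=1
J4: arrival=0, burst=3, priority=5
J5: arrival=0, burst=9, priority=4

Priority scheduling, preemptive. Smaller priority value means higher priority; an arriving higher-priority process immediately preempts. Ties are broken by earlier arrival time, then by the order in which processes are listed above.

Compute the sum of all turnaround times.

Gantt: | J3 0-12 | J1 12-29 | J2 29-40 | J5 40-49 | J4 49-52 |
Completion: J1=29  J2=40  J3=12  J4=52  J5=49
Turnaround (C−A): J1=29  J2=40  J3=12  J4=52  J5=49
Turnaround = completion − arrival: J1=29, J2=40, J3=12, J4=52, J5=49
Total turnaround = 29 + 40 + 12 + 52 + 49 = 182

182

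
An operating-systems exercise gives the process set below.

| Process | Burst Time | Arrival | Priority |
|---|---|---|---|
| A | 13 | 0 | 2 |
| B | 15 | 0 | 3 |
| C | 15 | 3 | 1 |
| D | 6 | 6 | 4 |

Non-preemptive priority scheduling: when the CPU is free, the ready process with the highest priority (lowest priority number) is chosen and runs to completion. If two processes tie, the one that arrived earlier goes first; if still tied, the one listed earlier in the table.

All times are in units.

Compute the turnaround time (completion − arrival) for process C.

Schedule: | A 0-13 | C 13-28 | B 28-43 | D 43-49 |
Completion: A=13  B=43  C=28  D=49
Turnaround(C) = completion − arrival = 28 − 3 = 25

25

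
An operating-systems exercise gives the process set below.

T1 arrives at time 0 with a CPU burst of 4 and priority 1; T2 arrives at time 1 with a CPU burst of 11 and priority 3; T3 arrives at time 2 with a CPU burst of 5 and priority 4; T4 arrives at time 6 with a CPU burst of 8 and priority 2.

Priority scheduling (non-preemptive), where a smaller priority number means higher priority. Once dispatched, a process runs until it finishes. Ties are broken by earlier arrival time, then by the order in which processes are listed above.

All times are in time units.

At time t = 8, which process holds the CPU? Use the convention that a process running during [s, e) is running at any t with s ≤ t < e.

Timeline: | T1 0-4 | T2 4-15 | T4 15-23 | T3 23-28 |
Completion: T1=4  T2=15  T3=28  T4=23
Turnaround (C−A): T1=4  T2=14  T3=26  T4=17

T2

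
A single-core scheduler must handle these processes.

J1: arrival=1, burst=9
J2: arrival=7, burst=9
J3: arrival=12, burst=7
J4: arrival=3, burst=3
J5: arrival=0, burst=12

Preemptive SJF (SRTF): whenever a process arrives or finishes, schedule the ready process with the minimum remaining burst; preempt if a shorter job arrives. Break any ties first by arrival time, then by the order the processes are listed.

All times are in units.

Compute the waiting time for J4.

0

Gantt: | J5 0-1 | J1 1-3 | J4 3-6 | J1 6-13 | J3 13-20 | J2 20-29 | J5 29-40 |
Completion: J1=13  J2=29  J3=20  J4=6  J5=40
Waiting(J4) = turnaround − burst = 3 − 3 = 0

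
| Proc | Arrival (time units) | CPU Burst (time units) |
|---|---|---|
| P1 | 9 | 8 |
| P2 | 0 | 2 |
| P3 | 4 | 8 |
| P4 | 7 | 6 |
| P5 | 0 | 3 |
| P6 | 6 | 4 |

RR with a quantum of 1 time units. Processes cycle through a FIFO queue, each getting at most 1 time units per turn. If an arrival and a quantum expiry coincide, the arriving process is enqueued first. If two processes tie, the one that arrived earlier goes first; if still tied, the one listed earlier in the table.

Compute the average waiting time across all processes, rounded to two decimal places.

9.50

Gantt: | P2 0-1 | P5 1-2 | P2 2-3 | P5 3-4 | P3 4-5 | P5 5-6 | P3 6-7 | P6 7-8 | P4 8-9 | P3 9-10 | P6 10-11 | P1 11-12 | P4 12-13 | P3 13-14 | P6 14-15 | P1 15-16 | P4 16-17 | P3 17-18 | P6 18-19 | P1 19-20 | P4 20-21 | P3 21-22 | P1 22-23 | P4 23-24 | P3 24-25 | P1 25-26 | P4 26-27 | P3 27-28 | P1 28-31 |
Completion: P1=31  P2=3  P3=28  P4=27  P5=6  P6=19
Turnaround (C−A): P1=22  P2=3  P3=24  P4=20  P5=6  P6=13
Waiting times: P1=14, P2=1, P3=16, P4=14, P5=3, P6=9
Average waiting = (14+1+16+14+3+9) / 6 = 57/6 = 9.50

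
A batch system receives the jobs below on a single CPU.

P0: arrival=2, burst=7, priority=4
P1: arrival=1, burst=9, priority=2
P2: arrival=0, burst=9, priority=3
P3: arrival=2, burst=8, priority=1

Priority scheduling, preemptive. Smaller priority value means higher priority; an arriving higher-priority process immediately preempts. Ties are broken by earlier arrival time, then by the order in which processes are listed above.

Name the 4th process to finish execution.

P0

Gantt: | P2 0-1 | P1 1-2 | P3 2-10 | P1 10-18 | P2 18-26 | P0 26-33 |
Completion: P0=33  P1=18  P2=26  P3=10
Finish order: P3 → P1 → P2 → P0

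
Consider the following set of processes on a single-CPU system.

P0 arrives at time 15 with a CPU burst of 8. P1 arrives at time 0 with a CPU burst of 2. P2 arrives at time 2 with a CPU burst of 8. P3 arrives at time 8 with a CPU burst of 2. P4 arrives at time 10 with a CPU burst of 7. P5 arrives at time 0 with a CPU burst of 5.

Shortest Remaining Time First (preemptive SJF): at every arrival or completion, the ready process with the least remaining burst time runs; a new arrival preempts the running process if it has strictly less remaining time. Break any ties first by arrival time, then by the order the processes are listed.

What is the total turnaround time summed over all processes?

Schedule: | P1 0-2 | P5 2-7 | P2 7-8 | P3 8-10 | P2 10-17 | P4 17-24 | P0 24-32 |
Completion: P0=32  P1=2  P2=17  P3=10  P4=24  P5=7
Turnaround = completion − arrival: P0=17, P1=2, P2=15, P3=2, P4=14, P5=7
Total turnaround = 17 + 2 + 15 + 2 + 14 + 7 = 57

57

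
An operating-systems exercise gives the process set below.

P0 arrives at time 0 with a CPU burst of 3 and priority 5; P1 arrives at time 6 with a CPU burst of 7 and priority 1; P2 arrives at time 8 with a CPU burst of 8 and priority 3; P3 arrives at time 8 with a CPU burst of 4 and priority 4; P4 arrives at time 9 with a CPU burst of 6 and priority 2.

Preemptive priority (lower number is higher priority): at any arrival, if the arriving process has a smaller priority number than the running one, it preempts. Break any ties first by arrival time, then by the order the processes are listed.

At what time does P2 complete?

Schedule: | P0 0-3 | idle 3-6 | P1 6-13 | P4 13-19 | P2 19-27 | P3 27-31 |
Completion: P0=3  P1=13  P2=27  P3=31  P4=19
Turnaround (C−A): P0=3  P1=7  P2=19  P3=23  P4=10

27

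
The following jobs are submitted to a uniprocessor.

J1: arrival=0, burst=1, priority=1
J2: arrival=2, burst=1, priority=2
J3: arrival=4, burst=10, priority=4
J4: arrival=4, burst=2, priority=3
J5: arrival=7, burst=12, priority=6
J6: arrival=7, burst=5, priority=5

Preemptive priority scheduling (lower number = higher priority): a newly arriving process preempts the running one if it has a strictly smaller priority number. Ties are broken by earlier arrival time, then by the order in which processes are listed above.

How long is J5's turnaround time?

Schedule: | J1 0-1 | idle 1-2 | J2 2-3 | idle 3-4 | J4 4-6 | J3 6-16 | J6 16-21 | J5 21-33 |
Completion: J1=1  J2=3  J3=16  J4=6  J5=33  J6=21
Turnaround (C−A): J1=1  J2=1  J3=12  J4=2  J5=26  J6=14
Turnaround(J5) = completion − arrival = 33 − 7 = 26

26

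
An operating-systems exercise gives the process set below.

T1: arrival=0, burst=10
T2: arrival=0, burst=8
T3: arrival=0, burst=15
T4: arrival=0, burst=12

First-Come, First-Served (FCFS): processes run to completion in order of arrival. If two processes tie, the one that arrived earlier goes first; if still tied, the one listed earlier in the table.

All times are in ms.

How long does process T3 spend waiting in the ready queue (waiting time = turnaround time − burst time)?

18

Timeline: | T1 0-10 | T2 10-18 | T3 18-33 | T4 33-45 |
Completion: T1=10  T2=18  T3=33  T4=45
Turnaround (C−A): T1=10  T2=18  T3=33  T4=45
Waiting(T3) = turnaround − burst = 33 − 15 = 18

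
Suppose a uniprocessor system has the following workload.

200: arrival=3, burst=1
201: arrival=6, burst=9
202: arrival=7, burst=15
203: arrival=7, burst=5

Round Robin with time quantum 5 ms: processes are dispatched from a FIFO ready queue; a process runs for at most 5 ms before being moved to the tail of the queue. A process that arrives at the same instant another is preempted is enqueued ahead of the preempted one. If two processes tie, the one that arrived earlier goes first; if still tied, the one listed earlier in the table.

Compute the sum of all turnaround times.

62

Schedule: | idle 0-3 | 200 3-4 | idle 4-6 | 201 6-11 | 202 11-16 | 203 16-21 | 201 21-25 | 202 25-35 |
Completion: 200=4  201=25  202=35  203=21
Turnaround (C−A): 200=1  201=19  202=28  203=14
Turnaround = completion − arrival: 200=1, 201=19, 202=28, 203=14
Total turnaround = 1 + 19 + 28 + 14 = 62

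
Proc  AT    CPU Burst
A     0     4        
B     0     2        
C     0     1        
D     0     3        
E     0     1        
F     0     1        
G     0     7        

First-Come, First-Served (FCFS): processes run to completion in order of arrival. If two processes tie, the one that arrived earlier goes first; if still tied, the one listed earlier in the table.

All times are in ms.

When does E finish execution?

Schedule: | A 0-4 | B 4-6 | C 6-7 | D 7-10 | E 10-11 | F 11-12 | G 12-19 |
Completion: A=4  B=6  C=7  D=10  E=11  F=12  G=19
Turnaround (C−A): A=4  B=6  C=7  D=10  E=11  F=12  G=19

11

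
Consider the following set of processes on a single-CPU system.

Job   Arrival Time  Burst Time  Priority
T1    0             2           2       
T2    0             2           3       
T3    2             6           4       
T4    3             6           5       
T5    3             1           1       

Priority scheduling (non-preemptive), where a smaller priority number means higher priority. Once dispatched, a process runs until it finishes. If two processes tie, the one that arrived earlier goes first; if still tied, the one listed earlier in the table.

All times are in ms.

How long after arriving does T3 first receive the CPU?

Timeline: | T1 0-2 | T2 2-4 | T5 4-5 | T3 5-11 | T4 11-17 |
Completion: T1=2  T2=4  T3=11  T4=17  T5=5
Turnaround (C−A): T1=2  T2=4  T3=9  T4=14  T5=2
Response(T3) = first start − arrival = 5 − 2 = 3

3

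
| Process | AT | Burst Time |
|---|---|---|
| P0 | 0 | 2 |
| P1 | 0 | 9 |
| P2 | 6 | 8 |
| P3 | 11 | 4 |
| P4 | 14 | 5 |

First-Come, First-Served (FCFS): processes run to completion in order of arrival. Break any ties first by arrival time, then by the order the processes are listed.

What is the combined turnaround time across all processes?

52

Timeline: | P0 0-2 | P1 2-11 | P2 11-19 | P3 19-23 | P4 23-28 |
Completion: P0=2  P1=11  P2=19  P3=23  P4=28
Turnaround (C−A): P0=2  P1=11  P2=13  P3=12  P4=14
Turnaround = completion − arrival: P0=2, P1=11, P2=13, P3=12, P4=14
Total turnaround = 2 + 11 + 13 + 12 + 14 = 52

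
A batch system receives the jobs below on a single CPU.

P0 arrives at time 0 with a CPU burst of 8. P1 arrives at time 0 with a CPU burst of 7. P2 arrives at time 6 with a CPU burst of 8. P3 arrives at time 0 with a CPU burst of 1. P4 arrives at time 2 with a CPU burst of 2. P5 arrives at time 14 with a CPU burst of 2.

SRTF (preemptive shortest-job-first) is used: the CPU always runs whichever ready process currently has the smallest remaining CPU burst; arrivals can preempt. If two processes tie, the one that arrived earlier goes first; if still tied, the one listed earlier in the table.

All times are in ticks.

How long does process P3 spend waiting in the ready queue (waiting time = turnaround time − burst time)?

0

Timeline: | P3 0-1 | P1 1-2 | P4 2-4 | P1 4-10 | P0 10-14 | P5 14-16 | P0 16-20 | P2 20-28 |
Completion: P0=20  P1=10  P2=28  P3=1  P4=4  P5=16
Turnaround (C−A): P0=20  P1=10  P2=22  P3=1  P4=2  P5=2
Waiting(P3) = turnaround − burst = 1 − 1 = 0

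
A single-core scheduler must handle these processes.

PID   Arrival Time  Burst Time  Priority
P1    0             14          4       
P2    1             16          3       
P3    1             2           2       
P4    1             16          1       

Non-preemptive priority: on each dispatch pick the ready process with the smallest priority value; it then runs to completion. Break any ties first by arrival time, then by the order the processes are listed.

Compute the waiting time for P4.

13

Timeline: | P1 0-14 | P4 14-30 | P3 30-32 | P2 32-48 |
Completion: P1=14  P2=48  P3=32  P4=30
Waiting(P4) = turnaround − burst = 29 − 16 = 13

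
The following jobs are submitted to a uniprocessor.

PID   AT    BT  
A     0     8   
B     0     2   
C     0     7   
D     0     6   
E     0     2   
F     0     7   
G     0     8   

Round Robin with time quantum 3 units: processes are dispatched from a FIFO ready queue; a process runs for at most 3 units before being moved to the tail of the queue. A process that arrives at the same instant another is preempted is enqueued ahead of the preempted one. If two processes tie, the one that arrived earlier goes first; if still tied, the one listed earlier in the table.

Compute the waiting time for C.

30

Schedule: | A 0-3 | B 3-5 | C 5-8 | D 8-11 | E 11-13 | F 13-16 | G 16-19 | A 19-22 | C 22-25 | D 25-28 | F 28-31 | G 31-34 | A 34-36 | C 36-37 | F 37-38 | G 38-40 |
Completion: A=36  B=5  C=37  D=28  E=13  F=38  G=40
Turnaround (C−A): A=36  B=5  C=37  D=28  E=13  F=38  G=40
Waiting(C) = turnaround − burst = 37 − 7 = 30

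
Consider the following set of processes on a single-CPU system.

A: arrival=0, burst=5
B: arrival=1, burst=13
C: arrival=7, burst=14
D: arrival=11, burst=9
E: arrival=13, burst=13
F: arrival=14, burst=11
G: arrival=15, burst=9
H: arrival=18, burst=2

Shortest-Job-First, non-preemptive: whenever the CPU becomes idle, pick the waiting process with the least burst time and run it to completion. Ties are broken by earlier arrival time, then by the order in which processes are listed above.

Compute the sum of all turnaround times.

218

Gantt: | A 0-5 | B 5-18 | H 18-20 | D 20-29 | G 29-38 | F 38-49 | E 49-62 | C 62-76 |
Completion: A=5  B=18  C=76  D=29  E=62  F=49  G=38  H=20
Turnaround (C−A): A=5  B=17  C=69  D=18  E=49  F=35  G=23  H=2
Turnaround = completion − arrival: A=5, B=17, C=69, D=18, E=49, F=35, G=23, H=2
Total turnaround = 5 + 17 + 69 + 18 + 49 + 35 + 23 + 2 = 218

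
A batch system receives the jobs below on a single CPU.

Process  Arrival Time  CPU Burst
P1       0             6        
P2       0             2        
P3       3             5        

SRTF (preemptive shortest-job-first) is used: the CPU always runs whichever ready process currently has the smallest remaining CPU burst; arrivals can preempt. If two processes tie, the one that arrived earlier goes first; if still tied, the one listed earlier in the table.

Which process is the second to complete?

P1

Gantt: | P2 0-2 | P1 2-8 | P3 8-13 |
Completion: P1=8  P2=2  P3=13
Finish order: P2 → P1 → P3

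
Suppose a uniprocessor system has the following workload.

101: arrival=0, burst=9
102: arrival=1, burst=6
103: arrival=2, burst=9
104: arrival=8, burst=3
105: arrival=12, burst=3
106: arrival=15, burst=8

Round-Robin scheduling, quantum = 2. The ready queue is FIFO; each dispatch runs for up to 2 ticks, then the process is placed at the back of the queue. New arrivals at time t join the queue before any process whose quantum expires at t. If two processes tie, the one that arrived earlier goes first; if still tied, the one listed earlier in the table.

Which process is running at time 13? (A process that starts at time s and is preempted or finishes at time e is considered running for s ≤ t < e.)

Schedule: | 101 0-2 | 102 2-4 | 103 4-6 | 101 6-8 | 102 8-10 | 103 10-12 | 104 12-14 | 101 14-16 | 102 16-18 | 105 18-20 | 103 20-22 | 104 22-23 | 106 23-25 | 101 25-27 | 105 27-28 | 103 28-30 | 106 30-32 | 101 32-33 | 103 33-34 | 106 34-38 |
Completion: 101=33  102=18  103=34  104=23  105=28  106=38

104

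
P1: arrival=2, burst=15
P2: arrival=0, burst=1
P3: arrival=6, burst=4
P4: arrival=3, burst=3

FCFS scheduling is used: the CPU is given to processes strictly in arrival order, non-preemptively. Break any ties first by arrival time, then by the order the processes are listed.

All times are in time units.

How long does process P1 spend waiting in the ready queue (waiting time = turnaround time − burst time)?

0

Schedule: | P2 0-1 | idle 1-2 | P1 2-17 | P4 17-20 | P3 20-24 |
Completion: P1=17  P2=1  P3=24  P4=20
Turnaround (C−A): P1=15  P2=1  P3=18  P4=17
Waiting(P1) = turnaround − burst = 15 − 15 = 0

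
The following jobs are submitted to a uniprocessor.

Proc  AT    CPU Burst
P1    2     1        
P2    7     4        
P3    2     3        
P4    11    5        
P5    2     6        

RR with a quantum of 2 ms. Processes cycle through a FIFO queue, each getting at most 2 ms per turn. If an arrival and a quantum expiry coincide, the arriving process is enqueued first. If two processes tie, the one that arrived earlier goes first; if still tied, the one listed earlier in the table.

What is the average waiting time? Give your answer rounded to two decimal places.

Schedule: | idle 0-2 | P1 2-3 | P3 3-5 | P5 5-7 | P3 7-8 | P2 8-10 | P5 10-12 | P2 12-14 | P4 14-16 | P5 16-18 | P4 18-21 |
Completion: P1=3  P2=14  P3=8  P4=21  P5=18
Turnaround (C−A): P1=1  P2=7  P3=6  P4=10  P5=16
Waiting times: P1=0, P2=3, P3=3, P4=5, P5=10
Average waiting = (0+3+3+5+10) / 5 = 21/5 = 4.20

4.20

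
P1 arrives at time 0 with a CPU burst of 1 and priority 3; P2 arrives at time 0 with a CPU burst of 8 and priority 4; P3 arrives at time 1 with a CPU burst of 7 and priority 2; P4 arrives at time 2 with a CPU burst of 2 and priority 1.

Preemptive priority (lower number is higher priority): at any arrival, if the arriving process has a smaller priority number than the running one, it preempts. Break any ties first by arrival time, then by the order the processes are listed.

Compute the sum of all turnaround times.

Schedule: | P1 0-1 | P3 1-2 | P4 2-4 | P3 4-10 | P2 10-18 |
Completion: P1=1  P2=18  P3=10  P4=4
Turnaround (C−A): P1=1  P2=18  P3=9  P4=2
Turnaround = completion − arrival: P1=1, P2=18, P3=9, P4=2
Total turnaround = 1 + 18 + 9 + 2 = 30

30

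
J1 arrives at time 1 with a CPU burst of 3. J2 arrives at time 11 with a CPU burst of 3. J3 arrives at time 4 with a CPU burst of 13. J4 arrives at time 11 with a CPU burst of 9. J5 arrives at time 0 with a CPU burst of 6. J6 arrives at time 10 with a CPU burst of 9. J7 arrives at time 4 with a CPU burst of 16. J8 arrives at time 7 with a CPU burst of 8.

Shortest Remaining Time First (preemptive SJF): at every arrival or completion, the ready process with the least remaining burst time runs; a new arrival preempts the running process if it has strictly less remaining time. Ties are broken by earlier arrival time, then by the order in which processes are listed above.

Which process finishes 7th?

Timeline: | J5 0-1 | J1 1-4 | J5 4-9 | J8 9-11 | J2 11-14 | J8 14-20 | J6 20-29 | J4 29-38 | J3 38-51 | J7 51-67 |
Completion: J1=4  J2=14  J3=51  J4=38  J5=9  J6=29  J7=67  J8=20
Finish order: J1 → J5 → J2 → J8 → J6 → J4 → J3 → J7

J3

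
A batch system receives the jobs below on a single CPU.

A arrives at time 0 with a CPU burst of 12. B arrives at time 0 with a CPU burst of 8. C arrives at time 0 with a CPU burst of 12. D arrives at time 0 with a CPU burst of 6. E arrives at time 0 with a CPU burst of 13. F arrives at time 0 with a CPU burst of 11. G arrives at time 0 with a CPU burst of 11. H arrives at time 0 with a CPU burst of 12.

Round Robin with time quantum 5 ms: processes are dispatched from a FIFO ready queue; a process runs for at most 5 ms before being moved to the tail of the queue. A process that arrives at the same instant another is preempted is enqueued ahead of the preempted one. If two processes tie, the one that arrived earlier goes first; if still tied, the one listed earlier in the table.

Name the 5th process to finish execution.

Timeline: | A 0-5 | B 5-10 | C 10-15 | D 15-20 | E 20-25 | F 25-30 | G 30-35 | H 35-40 | A 40-45 | B 45-48 | C 48-53 | D 53-54 | E 54-59 | F 59-64 | G 64-69 | H 69-74 | A 74-76 | C 76-78 | E 78-81 | F 81-82 | G 82-83 | H 83-85 |
Completion: A=76  B=48  C=78  D=54  E=81  F=82  G=83  H=85
Finish order: B → D → A → C → E → F → G → H

E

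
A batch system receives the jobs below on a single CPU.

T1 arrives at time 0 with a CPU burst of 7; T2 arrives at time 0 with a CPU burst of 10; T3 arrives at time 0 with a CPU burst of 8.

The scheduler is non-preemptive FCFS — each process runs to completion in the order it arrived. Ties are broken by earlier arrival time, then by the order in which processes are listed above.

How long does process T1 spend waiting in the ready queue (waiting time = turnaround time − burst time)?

Gantt: | T1 0-7 | T2 7-17 | T3 17-25 |
Completion: T1=7  T2=17  T3=25
Waiting(T1) = turnaround − burst = 7 − 7 = 0

0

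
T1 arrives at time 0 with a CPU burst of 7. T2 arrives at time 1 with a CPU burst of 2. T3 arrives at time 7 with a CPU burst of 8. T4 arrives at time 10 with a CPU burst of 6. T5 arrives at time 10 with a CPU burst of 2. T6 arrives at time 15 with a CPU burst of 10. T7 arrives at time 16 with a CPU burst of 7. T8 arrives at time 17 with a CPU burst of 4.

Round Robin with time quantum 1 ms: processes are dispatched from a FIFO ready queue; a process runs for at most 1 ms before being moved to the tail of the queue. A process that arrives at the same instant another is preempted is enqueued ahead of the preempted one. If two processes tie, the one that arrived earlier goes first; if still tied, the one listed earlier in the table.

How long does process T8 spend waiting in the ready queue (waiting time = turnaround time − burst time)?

15

Gantt: | T1 0-1 | T2 1-2 | T1 2-3 | T2 3-4 | T1 4-7 | T3 7-8 | T1 8-9 | T3 9-10 | T1 10-11 | T4 11-12 | T5 12-13 | T3 13-14 | T4 14-15 | T5 15-16 | T3 16-17 | T6 17-18 | T4 18-19 | T7 19-20 | T8 20-21 | T3 21-22 | T6 22-23 | T4 23-24 | T7 24-25 | T8 25-26 | T3 26-27 | T6 27-28 | T4 28-29 | T7 29-30 | T8 30-31 | T3 31-32 | T6 32-33 | T4 33-34 | T7 34-35 | T8 35-36 | T3 36-37 | T6 37-38 | T7 38-39 | T6 39-40 | T7 40-41 | T6 41-42 | T7 42-43 | T6 43-46 |
Completion: T1=11  T2=4  T3=37  T4=34  T5=16  T6=46  T7=43  T8=36
Waiting(T8) = turnaround − burst = 19 − 4 = 15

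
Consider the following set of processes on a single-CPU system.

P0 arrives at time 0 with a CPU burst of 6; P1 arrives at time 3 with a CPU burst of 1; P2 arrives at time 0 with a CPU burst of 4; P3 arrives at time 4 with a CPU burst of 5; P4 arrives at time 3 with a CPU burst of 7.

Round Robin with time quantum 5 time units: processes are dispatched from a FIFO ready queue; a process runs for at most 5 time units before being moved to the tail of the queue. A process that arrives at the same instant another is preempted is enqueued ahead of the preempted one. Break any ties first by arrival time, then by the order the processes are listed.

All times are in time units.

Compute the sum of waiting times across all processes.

Schedule: | P0 0-5 | P2 5-9 | P1 9-10 | P4 10-15 | P3 15-20 | P0 20-21 | P4 21-23 |
Completion: P0=21  P1=10  P2=9  P3=20  P4=23
Turnaround (C−A): P0=21  P1=7  P2=9  P3=16  P4=20
Waiting = turnaround − burst: P0=15, P1=6, P2=5, P3=11, P4=13
Total waiting = 15 + 6 + 5 + 11 + 13 = 50

50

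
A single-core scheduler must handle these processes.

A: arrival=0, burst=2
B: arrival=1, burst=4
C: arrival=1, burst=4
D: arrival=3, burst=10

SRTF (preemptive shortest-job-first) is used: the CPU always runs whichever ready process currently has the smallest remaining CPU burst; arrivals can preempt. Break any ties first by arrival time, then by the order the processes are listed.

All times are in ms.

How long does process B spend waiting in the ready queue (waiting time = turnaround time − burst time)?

Timeline: | A 0-2 | B 2-6 | C 6-10 | D 10-20 |
Completion: A=2  B=6  C=10  D=20
Turnaround (C−A): A=2  B=5  C=9  D=17
Waiting(B) = turnaround − burst = 5 − 4 = 1

1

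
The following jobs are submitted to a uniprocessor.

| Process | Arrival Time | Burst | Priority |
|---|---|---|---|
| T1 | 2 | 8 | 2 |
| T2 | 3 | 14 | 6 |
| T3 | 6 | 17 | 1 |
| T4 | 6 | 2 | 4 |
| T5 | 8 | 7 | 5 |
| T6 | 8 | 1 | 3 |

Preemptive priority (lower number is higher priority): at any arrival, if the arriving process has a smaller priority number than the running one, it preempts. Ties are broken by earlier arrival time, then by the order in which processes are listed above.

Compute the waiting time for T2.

34

Gantt: | idle 0-2 | T1 2-6 | T3 6-23 | T1 23-27 | T6 27-28 | T4 28-30 | T5 30-37 | T2 37-51 |
Completion: T1=27  T2=51  T3=23  T4=30  T5=37  T6=28
Waiting(T2) = turnaround − burst = 48 − 14 = 34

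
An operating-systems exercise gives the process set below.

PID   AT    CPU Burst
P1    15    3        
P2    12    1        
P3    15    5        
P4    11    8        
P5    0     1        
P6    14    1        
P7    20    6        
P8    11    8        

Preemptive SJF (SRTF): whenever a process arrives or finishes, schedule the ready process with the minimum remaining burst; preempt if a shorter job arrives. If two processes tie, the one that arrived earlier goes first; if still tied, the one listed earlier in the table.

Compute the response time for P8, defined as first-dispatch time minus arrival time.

24

Gantt: | P5 0-1 | idle 1-11 | P4 11-12 | P2 12-13 | P4 13-14 | P6 14-15 | P1 15-18 | P3 18-23 | P4 23-29 | P7 29-35 | P8 35-43 |
Completion: P1=18  P2=13  P3=23  P4=29  P5=1  P6=15  P7=35  P8=43
Turnaround (C−A): P1=3  P2=1  P3=8  P4=18  P5=1  P6=1  P7=15  P8=32
Response(P8) = first start − arrival = 35 − 11 = 24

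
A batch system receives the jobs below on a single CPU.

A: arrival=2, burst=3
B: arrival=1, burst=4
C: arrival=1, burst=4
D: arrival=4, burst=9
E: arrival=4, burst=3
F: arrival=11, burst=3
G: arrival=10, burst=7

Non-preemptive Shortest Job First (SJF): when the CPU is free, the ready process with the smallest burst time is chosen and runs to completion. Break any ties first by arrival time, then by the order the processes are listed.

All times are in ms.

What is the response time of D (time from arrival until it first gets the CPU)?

21

Schedule: | idle 0-1 | B 1-5 | A 5-8 | E 8-11 | F 11-14 | C 14-18 | G 18-25 | D 25-34 |
Completion: A=8  B=5  C=18  D=34  E=11  F=14  G=25
Turnaround (C−A): A=6  B=4  C=17  D=30  E=7  F=3  G=15
Response(D) = first start − arrival = 25 − 4 = 21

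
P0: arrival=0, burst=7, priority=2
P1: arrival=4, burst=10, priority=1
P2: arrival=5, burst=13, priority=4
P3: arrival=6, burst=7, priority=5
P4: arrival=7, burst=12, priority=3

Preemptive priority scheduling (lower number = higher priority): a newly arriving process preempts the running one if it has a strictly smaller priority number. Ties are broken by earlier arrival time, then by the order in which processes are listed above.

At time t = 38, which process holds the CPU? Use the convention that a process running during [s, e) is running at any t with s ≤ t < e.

P2

Schedule: | P0 0-4 | P1 4-14 | P0 14-17 | P4 17-29 | P2 29-42 | P3 42-49 |
Completion: P0=17  P1=14  P2=42  P3=49  P4=29
Turnaround (C−A): P0=17  P1=10  P2=37  P3=43  P4=22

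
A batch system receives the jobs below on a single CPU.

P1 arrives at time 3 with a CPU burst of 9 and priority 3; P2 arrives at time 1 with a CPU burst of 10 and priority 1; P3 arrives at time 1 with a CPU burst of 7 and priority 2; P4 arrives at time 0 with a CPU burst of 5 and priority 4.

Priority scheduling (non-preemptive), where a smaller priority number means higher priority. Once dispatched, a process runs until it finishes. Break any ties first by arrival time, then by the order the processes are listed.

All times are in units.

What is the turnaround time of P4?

Schedule: | P4 0-5 | P2 5-15 | P3 15-22 | P1 22-31 |
Completion: P1=31  P2=15  P3=22  P4=5
Turnaround (C−A): P1=28  P2=14  P3=21  P4=5
Turnaround(P4) = completion − arrival = 5 − 0 = 5

5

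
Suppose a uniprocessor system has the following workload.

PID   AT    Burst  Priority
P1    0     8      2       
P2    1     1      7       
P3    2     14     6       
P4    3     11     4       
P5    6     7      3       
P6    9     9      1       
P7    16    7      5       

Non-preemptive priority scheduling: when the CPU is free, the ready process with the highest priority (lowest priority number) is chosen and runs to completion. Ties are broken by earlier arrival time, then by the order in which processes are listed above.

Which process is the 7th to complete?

Gantt: | P1 0-8 | P5 8-15 | P6 15-24 | P4 24-35 | P7 35-42 | P3 42-56 | P2 56-57 |
Completion: P1=8  P2=57  P3=56  P4=35  P5=15  P6=24  P7=42
Turnaround (C−A): P1=8  P2=56  P3=54  P4=32  P5=9  P6=15  P7=26
Finish order: P1 → P5 → P6 → P4 → P7 → P3 → P2

P2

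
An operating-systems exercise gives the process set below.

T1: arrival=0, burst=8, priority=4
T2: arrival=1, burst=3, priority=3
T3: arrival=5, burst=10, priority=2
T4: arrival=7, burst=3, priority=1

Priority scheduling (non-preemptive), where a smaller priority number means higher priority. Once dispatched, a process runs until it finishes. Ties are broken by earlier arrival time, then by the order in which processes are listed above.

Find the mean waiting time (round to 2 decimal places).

Gantt: | T1 0-8 | T4 8-11 | T3 11-21 | T2 21-24 |
Completion: T1=8  T2=24  T3=21  T4=11
Waiting times: T1=0, T2=20, T3=6, T4=1
Average waiting = (0+20+6+1) / 4 = 27/4 = 6.75

6.75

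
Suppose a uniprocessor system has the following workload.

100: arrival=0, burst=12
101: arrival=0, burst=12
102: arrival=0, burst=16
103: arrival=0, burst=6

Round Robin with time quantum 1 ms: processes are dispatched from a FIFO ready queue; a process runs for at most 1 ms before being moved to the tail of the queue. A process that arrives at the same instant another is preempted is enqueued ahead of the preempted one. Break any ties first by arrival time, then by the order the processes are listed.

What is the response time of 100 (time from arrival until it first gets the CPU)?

0

Gantt: | 100 0-1 | 101 1-2 | 102 2-3 | 103 3-4 | 100 4-5 | 101 5-6 | 102 6-7 | 103 7-8 | 100 8-9 | 101 9-10 | 102 10-11 | 103 11-12 | 100 12-13 | 101 13-14 | 102 14-15 | 103 15-16 | 100 16-17 | 101 17-18 | 102 18-19 | 103 19-20 | 100 20-21 | 101 21-22 | 102 22-23 | 103 23-24 | 100 24-25 | 101 25-26 | 102 26-27 | 100 27-28 | 101 28-29 | 102 29-30 | 100 30-31 | 101 31-32 | 102 32-33 | 100 33-34 | 101 34-35 | 102 35-36 | 100 36-37 | 101 37-38 | 102 38-39 | 100 39-40 | 101 40-41 | 102 41-46 |
Completion: 100=40  101=41  102=46  103=24
Turnaround (C−A): 100=40  101=41  102=46  103=24
Response(100) = first start − arrival = 0 − 0 = 0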